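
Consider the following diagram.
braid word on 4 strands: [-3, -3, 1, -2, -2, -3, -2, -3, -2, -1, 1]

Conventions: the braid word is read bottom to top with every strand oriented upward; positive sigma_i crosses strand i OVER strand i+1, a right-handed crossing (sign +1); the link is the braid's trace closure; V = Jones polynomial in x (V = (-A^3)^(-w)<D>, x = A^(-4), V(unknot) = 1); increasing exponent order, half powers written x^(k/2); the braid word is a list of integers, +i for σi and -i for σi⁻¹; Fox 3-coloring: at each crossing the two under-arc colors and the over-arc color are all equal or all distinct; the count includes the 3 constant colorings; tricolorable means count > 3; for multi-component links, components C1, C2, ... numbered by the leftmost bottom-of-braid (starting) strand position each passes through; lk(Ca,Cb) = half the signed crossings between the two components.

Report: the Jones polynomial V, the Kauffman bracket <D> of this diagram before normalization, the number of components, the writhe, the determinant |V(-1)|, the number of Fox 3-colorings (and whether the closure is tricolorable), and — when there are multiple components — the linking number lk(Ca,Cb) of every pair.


Jones polynomial: V(x) = -x^-8 + x^-5 + x^-3
<D> = -A^-9 - A^-1 + A^11; writhe -7
components 1, writhe -7 (11 crossings)
3-colorings: 9 of 3^11, det 3 — tricolorable
note: the span of V is 5, forcing >= 5 crossings in any diagram


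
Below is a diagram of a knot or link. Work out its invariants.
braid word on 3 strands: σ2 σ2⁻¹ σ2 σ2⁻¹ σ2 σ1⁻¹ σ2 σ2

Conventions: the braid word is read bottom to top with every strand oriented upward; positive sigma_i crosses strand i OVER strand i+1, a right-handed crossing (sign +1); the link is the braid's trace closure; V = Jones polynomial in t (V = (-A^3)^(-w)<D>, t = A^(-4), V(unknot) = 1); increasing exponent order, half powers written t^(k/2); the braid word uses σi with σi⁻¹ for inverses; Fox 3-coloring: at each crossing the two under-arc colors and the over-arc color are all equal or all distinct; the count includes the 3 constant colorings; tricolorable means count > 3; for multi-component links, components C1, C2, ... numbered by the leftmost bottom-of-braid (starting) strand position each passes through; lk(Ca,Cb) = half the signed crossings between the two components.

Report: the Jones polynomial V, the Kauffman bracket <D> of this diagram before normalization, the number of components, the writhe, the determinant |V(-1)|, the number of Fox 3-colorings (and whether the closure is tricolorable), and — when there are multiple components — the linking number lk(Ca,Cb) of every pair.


V(t) = t + t^3 - t^4
bracket: -A^-10 + A^-6 + A^2, w = +2
1 component, writhe +2, over 8 crossings
det 3, colorings 9 of 3^8 — tricolorable
observation: the span of V is 3, forcing >= 3 crossings in any diagram


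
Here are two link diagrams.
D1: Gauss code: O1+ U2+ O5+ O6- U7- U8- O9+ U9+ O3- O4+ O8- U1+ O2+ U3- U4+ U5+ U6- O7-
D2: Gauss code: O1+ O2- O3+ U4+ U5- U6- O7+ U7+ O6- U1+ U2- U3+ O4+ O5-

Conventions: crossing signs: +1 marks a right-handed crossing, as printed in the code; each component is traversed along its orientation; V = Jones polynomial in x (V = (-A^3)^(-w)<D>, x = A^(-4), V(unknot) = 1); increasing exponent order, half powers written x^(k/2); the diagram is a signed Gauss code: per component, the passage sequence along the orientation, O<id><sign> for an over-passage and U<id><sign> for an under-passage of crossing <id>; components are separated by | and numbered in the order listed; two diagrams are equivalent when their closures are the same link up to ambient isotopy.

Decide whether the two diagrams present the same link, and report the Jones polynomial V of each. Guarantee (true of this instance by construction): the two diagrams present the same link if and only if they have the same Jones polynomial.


equivalent: yes
V(D1) = 1  (w +1, c 9, <D> = -A^3)
V(D2) = 1  [7 crossings, <D> = -A^3, w = +1]
key observation: one V(x) for all 2 diagrams — one class (guaranteed)


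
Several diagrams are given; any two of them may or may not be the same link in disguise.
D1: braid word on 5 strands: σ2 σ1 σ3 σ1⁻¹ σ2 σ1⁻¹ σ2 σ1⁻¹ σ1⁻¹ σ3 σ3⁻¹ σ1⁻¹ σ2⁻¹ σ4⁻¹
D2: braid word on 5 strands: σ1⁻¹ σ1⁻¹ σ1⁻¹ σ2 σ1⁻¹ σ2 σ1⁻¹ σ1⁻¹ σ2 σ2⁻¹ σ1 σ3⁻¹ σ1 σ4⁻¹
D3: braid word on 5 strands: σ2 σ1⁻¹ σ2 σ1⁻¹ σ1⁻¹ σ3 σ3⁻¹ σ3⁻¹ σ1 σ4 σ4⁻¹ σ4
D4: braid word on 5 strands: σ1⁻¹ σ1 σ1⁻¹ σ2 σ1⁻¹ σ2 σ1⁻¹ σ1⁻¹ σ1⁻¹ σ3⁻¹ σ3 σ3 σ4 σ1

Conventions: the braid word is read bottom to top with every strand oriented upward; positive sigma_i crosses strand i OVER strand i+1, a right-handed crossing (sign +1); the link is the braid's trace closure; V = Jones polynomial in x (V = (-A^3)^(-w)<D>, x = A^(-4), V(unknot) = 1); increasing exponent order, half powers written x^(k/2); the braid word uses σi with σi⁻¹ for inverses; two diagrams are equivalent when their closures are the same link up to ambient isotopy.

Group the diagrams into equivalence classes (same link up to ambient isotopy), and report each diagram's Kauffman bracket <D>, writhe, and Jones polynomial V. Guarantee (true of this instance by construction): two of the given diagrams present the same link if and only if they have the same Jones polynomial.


equivalence classes: {D1, D2, D4} | {D3}
D1 (bracket A^-10 - A^-6 + 2A^-2 - 2A^2 + 2A^6 - 2A^10 + A^14; 14 crossings at w = -2): V = x^-5 - 2x^-4 + 2x^-3 - 2x^-2 + 2x^-1 - 1 + x
D2 (bracket A^-16 - A^-12 + 2A^-8 - 2A^-4 + 2 - 2A^4 + A^8; 14 crossings at w = -4): V = x^-5 - 2x^-4 + 2x^-3 - 2x^-2 + 2x^-1 - 1 + x
V(D3) = x^-2 - x^-1 + 1 - x + x^2  (w 0, c 12, <D> = A^-8 - A^-4 + 1 - A^4 + A^8)
D4 (bracket A^-4 - 1 + 2A^4 - 2A^8 + 2A^12 - 2A^16 + A^20; 14 crossings at w = 0): V = x^-5 - 2x^-4 + 2x^-3 - 2x^-2 + 2x^-1 - 1 + x
observation: V(x) takes 2 values over 4 diagrams, fixing the grouping


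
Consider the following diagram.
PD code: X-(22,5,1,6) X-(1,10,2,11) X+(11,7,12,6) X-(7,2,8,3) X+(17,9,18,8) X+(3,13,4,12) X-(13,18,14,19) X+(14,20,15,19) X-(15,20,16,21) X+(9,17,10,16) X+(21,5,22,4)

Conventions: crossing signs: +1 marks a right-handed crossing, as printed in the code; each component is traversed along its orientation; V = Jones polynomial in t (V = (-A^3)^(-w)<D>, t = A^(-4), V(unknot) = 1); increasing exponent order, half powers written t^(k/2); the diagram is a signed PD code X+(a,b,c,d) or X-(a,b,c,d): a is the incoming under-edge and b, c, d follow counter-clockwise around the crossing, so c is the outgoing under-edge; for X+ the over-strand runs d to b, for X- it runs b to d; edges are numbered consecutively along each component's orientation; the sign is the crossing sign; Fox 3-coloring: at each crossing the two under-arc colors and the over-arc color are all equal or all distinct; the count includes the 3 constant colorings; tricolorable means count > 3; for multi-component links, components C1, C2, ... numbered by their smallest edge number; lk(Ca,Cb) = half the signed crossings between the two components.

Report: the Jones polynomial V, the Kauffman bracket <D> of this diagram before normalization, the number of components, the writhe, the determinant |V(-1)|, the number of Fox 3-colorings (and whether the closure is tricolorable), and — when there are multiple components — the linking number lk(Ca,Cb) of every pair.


Jones polynomial: V(t) = -t^-3 + 3t^-2 - 3t^-1 + 4 - 4t + 3t^2 - 2t^3 + t^4
<D> = -A^-13 + 2A^-9 - 3A^-5 + 4A^-1 - 4A^3 + 3A^7 - 3A^11 + A^15; writhe +1
components 1, writhe +1 (11 crossings)
3-colorings: 9 of 3^11, det 21 — tricolorable
note: the span of V is 7, forcing >= 7 crossings in any diagram


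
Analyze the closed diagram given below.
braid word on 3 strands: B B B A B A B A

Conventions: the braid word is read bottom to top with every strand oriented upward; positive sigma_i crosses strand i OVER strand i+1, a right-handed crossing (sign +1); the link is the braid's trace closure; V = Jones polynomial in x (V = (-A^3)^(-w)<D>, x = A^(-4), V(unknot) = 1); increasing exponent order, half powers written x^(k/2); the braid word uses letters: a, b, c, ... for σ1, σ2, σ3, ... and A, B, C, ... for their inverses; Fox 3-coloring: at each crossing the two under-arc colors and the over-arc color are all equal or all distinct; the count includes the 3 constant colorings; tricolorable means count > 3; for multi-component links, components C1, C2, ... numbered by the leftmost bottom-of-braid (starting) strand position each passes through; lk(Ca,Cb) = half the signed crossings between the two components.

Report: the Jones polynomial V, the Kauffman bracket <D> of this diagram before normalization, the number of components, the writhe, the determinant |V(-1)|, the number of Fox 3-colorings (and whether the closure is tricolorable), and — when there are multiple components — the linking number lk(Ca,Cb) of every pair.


V = x^-9 + x^-7 + x^-5 + x^-3
<D> = A^-12 + A^-4 + A^4 + A^12 (w = -8)
3 components over 8 crossings, w = -8
lk(C1,C2): -1
lk(C1,C3) = -1
linking number lk(C2,C3) = -2
3 Fox colorings among 3^8, |V(-1)| = 4: not tricolorable
why: the 3 component pairs carry total linking -4


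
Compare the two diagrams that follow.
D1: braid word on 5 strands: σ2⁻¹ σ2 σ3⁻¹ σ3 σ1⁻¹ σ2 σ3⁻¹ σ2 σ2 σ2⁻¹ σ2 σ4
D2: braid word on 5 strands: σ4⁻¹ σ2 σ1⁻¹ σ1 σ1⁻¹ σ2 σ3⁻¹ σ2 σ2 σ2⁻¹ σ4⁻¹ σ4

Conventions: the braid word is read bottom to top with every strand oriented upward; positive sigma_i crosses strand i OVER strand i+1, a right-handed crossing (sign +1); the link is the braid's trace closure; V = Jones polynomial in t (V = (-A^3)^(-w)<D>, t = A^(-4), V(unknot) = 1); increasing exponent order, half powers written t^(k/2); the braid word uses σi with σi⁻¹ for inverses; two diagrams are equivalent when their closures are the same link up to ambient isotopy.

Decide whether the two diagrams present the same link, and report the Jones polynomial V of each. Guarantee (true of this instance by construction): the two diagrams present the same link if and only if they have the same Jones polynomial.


equivalent: yes
V(D1) = t + t^3 - t^4  (w +2, c 12, <D> = -A^-10 + A^-6 + A^2)
D2 (bracket -A^-16 + A^-12 + A^-4; 12 crossings at w = 0): V = t + t^3 - t^4
why: one V(t) for all 2 diagrams — one class (guaranteed)


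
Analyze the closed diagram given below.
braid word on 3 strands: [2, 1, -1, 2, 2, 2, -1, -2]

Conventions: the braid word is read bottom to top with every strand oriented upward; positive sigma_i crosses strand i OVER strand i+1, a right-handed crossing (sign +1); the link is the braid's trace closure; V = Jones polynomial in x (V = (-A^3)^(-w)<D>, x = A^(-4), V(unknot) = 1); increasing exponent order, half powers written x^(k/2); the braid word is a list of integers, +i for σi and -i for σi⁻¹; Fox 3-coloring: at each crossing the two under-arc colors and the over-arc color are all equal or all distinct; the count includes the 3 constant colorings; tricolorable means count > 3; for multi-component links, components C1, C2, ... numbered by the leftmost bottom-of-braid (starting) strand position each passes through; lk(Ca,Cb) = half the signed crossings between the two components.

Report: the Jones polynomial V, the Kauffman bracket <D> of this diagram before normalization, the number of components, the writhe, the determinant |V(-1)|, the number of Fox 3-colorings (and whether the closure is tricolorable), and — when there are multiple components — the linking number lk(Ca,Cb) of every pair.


V(x) = x + x^3 - x^4
bracket: -A^-10 + A^-6 + A^2, w = +2
1 component, writhe +2, over 8 crossings
det 3, colorings 9 of 3^8 — tricolorable
observation: w = +2 (over 8 crossings) is diagram-only; (-A^3)^(-2) removes it from V


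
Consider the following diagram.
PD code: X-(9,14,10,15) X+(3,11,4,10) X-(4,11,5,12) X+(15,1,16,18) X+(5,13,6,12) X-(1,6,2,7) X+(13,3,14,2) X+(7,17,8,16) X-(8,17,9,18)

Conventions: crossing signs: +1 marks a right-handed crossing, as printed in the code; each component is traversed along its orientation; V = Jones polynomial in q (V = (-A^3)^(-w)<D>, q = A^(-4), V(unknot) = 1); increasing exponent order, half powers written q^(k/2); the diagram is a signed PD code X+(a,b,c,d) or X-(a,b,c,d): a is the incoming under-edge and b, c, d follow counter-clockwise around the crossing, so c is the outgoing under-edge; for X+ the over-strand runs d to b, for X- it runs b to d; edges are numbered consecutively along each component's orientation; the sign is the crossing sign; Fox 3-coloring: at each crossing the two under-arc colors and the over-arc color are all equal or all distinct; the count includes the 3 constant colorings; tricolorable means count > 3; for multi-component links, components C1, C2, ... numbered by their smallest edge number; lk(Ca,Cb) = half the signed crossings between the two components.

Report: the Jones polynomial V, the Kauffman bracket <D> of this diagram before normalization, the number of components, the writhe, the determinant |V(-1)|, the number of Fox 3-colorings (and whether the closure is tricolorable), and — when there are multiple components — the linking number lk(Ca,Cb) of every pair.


V = q^-2 - q^-1 + 1 - q + q^2
<D> = -A^-5 + A^-1 - A^3 + A^7 - A^11 (w = +1)
1 component over 9 crossings, w = +1
3 Fox colorings among 3^9, |V(-1)| = 5: not tricolorable
why: the span of V is 4, forcing >= 4 crossings in any diagram


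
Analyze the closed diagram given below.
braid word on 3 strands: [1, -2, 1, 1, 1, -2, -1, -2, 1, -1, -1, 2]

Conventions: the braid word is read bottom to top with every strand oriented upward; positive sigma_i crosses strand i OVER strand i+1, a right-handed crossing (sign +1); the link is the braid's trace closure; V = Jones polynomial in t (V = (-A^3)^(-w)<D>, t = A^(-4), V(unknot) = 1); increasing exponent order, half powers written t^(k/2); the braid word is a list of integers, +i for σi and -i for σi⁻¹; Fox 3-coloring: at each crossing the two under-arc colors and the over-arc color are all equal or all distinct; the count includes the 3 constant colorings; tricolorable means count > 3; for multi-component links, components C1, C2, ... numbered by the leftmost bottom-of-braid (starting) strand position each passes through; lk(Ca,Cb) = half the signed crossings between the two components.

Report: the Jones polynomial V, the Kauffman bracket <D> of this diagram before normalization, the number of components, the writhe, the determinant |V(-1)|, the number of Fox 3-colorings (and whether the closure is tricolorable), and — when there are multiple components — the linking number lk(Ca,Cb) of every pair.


V = -t^-3 + t^-2 - t^-1 + 3 - t + t^2 - t^3
<D> = -A^-12 + A^-8 - A^-4 + 3 - A^4 + A^8 - A^12 (w = 0)
1 component over 12 crossings, w = 0
27 Fox colorings among 3^12, |V(-1)| = 9: tricolorable
why: palindromic: swapping t for 1/t fixes V


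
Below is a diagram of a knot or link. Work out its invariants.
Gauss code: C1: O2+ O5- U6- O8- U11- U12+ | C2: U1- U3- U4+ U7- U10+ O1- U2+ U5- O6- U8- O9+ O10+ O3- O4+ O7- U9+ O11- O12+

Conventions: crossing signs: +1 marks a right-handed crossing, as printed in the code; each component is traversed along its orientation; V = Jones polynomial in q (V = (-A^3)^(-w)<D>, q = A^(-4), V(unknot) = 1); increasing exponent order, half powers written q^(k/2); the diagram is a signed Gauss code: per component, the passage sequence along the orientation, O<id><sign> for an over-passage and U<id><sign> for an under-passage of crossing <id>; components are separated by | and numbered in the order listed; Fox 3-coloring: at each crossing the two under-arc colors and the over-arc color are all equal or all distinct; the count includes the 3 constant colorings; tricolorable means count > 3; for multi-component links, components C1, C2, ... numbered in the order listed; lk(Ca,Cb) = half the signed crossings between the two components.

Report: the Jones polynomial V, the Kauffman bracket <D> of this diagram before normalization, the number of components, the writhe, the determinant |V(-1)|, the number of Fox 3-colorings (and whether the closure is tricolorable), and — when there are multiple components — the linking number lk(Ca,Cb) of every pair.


V = -q^(-5/2) - q^(-1/2)
<D> = -A^-4 - A^4 (w = -2)
2 components over 12 crossings, w = -2
lk(C1,C2): -1
3 Fox colorings among 3^12, |V(-1)| = 2: not tricolorable
why: span 2 respects span(V) <= c + mu - 1 = 13 for this 2-component diagram


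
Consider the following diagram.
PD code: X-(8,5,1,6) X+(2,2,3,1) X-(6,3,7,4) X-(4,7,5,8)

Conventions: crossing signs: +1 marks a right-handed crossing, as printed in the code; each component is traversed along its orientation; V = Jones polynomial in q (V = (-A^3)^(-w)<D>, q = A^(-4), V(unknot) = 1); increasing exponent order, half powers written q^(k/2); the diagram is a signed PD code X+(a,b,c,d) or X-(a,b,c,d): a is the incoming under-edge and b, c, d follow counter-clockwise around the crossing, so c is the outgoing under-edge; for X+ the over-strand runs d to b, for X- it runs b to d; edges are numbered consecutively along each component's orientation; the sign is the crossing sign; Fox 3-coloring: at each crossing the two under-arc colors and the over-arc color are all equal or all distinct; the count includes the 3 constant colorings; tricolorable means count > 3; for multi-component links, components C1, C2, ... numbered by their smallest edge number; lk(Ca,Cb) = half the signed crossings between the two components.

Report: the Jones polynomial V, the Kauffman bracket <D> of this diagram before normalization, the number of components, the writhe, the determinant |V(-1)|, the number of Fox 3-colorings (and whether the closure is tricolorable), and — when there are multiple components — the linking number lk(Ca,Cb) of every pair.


V(q) = -q^-4 + q^-3 + q^-1
bracket: A^-2 + A^6 - A^10, w = -2
1 component, writhe -2, over 4 crossings
det 3, colorings 9 of 3^4 — tricolorable
observation: det 3 = |V(-1)|; divisible by 3, so tricolorable


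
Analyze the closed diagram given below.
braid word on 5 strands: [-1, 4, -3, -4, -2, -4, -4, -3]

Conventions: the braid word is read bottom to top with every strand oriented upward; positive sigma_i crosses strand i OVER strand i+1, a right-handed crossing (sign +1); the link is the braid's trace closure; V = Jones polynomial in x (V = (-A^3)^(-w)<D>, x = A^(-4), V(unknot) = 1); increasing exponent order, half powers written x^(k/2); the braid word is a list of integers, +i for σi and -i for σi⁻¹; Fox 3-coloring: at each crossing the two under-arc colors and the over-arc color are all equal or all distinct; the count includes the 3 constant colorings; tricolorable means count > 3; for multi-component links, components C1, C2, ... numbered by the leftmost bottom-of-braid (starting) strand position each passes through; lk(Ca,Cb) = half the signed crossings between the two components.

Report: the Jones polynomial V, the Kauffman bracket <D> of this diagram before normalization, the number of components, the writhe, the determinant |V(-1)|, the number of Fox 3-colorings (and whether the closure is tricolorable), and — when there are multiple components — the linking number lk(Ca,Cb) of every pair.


Jones polynomial: V(x) = -x^-6 + x^-5 - x^-4 + 2x^-3 - x^-2 + x^-1
<D> = A^-14 - A^-10 + 2A^-6 - A^-2 + A^2 - A^6; writhe -6
components 1, writhe -6 (8 crossings)
3-colorings: 3 of 3^8, det 7 — not tricolorable
note: w = -6 (over 8 crossings) is diagram-only; (-A^3)^(6) removes it from V


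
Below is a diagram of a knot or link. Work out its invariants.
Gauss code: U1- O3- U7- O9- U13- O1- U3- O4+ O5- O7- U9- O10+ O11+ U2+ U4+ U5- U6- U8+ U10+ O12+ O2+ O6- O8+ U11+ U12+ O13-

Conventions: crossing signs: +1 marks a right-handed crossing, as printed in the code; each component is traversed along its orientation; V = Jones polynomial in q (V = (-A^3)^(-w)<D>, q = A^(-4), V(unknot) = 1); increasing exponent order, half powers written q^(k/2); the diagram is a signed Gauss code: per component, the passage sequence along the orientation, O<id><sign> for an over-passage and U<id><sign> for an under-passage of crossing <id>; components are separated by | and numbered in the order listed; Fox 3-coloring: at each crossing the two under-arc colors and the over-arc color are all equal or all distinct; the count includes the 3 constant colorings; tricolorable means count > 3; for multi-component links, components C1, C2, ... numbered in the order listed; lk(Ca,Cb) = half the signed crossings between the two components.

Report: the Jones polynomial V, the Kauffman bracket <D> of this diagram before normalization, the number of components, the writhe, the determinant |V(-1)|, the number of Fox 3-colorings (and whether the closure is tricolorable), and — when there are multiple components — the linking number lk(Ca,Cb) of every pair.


V = -q^-6 + q^-5 - 2q^-4 + 3q^-3 - 2q^-2 + 3q^-1 - 1 + q - q^2
<D> = A^-11 - A^-7 + A^-3 - 3A + 2A^5 - 3A^9 + 2A^13 - A^17 + A^21 (w = -1)
1 component over 13 crossings, w = -1
9 Fox colorings among 3^13, |V(-1)| = 15: tricolorable
why: |V(-1)| = 15: so tricolorable, since 3 divides 15


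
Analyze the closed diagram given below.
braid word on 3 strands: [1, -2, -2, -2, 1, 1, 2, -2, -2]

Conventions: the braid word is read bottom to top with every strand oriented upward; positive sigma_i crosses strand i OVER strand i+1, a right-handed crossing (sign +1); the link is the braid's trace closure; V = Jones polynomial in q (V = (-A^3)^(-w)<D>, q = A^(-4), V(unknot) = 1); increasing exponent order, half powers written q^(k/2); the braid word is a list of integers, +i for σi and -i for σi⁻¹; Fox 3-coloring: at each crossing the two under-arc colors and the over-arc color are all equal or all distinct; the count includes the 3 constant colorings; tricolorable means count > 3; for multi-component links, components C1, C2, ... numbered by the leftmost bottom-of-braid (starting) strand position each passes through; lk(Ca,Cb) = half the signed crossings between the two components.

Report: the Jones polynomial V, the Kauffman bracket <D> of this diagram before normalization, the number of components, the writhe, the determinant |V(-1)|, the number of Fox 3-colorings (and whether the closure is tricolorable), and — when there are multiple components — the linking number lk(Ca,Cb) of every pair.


Jones polynomial: V(q) = -q^(-9/2) + 2q^(-7/2) - 3q^(-5/2) + 3q^(-3/2) - 4q^(-1/2) + 2q^(1/2) - 2q^(3/2) + q^(5/2)
<D> = -A^-13 + 2A^-9 - 2A^-5 + 4A^-1 - 3A^3 + 3A^7 - 2A^11 + A^15; writhe -1
components 2, writhe -1 (9 crossings)
linking number lk(C1,C2) = -1
3-colorings: 9 of 3^9, det 18 — tricolorable
note: w = -1 (over 9 crossings) is diagram-only; (-A^3)^(1) removes it from V


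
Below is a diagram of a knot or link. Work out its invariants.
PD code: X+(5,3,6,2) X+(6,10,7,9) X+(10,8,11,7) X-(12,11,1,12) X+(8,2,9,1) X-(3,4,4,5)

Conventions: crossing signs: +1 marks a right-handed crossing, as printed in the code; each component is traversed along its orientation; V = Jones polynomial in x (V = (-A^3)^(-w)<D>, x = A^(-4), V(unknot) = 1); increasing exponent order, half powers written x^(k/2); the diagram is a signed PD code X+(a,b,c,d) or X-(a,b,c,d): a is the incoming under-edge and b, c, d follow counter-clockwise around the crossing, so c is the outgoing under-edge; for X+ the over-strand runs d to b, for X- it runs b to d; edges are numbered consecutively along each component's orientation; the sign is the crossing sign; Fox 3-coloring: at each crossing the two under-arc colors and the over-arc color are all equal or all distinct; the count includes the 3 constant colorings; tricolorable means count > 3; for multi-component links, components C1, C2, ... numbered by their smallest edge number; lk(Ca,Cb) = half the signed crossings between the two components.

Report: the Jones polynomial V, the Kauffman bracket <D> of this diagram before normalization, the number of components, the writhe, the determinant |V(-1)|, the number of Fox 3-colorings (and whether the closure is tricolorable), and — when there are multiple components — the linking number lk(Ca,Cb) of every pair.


V(x) = x + x^3 - x^4
bracket: -A^-10 + A^-6 + A^2, w = +2
1 component, writhe +2, over 6 crossings
det 3, colorings 9 of 3^6 — tricolorable
observation: the span of V is 3, forcing >= 3 crossings in any diagram


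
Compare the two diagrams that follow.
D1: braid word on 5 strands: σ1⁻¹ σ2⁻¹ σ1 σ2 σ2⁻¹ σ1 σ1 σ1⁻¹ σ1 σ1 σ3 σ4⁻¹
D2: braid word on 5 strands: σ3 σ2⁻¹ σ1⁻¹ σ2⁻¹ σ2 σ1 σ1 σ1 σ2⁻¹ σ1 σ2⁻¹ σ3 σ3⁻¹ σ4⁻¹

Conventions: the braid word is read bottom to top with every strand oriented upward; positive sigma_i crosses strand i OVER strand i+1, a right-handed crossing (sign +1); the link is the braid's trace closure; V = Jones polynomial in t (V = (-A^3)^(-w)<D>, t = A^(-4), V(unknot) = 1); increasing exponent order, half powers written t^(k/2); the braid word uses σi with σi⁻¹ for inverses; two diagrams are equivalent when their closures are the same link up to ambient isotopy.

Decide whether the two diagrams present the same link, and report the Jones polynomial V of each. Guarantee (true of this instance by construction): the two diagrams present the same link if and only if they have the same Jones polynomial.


equivalent: no
D1 (bracket -A^-10 + A^-6 + A^2; 12 crossings at w = +2): V = t + t^3 - t^4
V(D2) = -t^-3 + 2t^-2 - 2t^-1 + 3 - 2t + 2t^2 - t^3  [14 crossings, <D> = -A^-12 + 2A^-8 - 2A^-4 + 3 - 2A^4 + 2A^8 - A^12, w = 0]
observation: comparing 2 Jones polynomials yields 2 groups


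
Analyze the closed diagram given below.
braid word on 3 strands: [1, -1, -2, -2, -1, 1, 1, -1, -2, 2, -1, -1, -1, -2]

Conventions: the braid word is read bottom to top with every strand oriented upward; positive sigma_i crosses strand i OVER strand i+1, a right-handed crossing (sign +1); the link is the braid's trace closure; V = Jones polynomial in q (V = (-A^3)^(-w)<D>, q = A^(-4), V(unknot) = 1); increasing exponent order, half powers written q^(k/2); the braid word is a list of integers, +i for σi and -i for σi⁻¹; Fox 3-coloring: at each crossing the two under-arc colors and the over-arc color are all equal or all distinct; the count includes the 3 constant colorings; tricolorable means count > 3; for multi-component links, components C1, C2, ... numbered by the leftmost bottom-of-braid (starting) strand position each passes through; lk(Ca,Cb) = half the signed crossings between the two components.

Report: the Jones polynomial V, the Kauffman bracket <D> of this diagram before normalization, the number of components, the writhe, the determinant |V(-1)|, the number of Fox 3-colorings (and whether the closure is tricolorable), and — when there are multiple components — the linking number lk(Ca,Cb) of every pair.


V = q^-8 - 2q^-7 + q^-6 - 2q^-5 + 2q^-4 + q^-2
<D> = A^-10 + 2A^-2 - 2A^2 + A^6 - 2A^10 + A^14 (w = -6)
1 component over 14 crossings, w = -6
27 Fox colorings among 3^14, |V(-1)| = 9: tricolorable
why: |V(-1)| = 9: so tricolorable, since 3 divides 9


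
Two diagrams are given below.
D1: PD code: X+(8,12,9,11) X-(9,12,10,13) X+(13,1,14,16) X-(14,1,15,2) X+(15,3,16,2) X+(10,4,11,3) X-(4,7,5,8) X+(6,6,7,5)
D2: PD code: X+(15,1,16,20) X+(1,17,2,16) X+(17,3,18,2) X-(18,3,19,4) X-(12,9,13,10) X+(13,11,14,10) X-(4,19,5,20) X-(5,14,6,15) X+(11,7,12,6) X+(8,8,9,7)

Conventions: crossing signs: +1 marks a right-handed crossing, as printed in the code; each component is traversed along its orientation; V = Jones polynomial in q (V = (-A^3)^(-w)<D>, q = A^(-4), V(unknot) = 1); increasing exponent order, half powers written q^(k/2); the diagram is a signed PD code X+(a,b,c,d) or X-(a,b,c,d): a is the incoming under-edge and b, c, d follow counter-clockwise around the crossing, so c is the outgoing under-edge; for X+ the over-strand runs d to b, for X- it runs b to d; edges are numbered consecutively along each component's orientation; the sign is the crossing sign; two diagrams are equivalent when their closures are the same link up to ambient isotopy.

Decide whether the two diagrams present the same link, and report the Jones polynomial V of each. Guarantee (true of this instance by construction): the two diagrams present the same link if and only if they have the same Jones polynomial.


equivalent: yes
D1 (bracket A^6; 8 crossings at w = +2): V = 1
D2 (bracket A^6; 10 crossings at w = +2): V = 1
key observation: one V(q) for all 2 diagrams — one class (guaranteed)


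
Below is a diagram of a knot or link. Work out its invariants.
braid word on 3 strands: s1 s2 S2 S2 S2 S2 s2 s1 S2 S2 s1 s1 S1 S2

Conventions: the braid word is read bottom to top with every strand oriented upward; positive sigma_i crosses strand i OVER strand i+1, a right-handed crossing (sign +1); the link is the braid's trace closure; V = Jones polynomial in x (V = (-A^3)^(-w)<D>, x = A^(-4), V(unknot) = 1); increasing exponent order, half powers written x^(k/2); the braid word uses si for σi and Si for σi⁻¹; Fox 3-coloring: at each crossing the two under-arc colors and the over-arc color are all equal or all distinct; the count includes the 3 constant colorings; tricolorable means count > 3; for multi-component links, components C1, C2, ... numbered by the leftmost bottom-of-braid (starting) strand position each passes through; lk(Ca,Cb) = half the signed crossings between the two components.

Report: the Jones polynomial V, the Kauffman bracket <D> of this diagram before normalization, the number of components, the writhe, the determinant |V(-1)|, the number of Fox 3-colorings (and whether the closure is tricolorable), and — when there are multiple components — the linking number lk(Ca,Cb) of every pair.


V = -x^-6 + 3x^-5 - 5x^-4 + 6x^-3 - 6x^-2 + 6x^-1 - 4 + 3x - x^2
<D> = -A^-14 + 3A^-10 - 4A^-6 + 6A^-2 - 6A^2 + 6A^6 - 5A^10 + 3A^14 - A^18 (w = -2)
1 component over 14 crossings, w = -2
3 Fox colorings among 3^14, |V(-1)| = 35: not tricolorable
why: V spans 8 powers of x: at least 8 crossings in any diagram


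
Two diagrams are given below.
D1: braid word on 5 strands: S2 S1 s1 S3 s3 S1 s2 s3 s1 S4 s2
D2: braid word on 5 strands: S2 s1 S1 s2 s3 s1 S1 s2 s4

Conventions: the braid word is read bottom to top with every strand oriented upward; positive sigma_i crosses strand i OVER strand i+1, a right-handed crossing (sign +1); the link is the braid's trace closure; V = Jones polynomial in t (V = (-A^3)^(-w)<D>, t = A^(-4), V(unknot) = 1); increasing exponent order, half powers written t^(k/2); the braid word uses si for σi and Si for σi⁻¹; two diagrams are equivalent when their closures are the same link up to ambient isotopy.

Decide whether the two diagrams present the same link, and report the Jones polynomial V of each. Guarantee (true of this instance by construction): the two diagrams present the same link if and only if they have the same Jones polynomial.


equivalent: yes
V(D1) = -t^(-1/2) - t^(1/2)  (w +1, c 11, <D> = A + A^5)
D2 (bracket A^7 + A^11; 9 crossings at w = +3): V = -t^(-1/2) - t^(1/2)
why: from 11 to 9 crossings by R-moves: one link, two diagrams


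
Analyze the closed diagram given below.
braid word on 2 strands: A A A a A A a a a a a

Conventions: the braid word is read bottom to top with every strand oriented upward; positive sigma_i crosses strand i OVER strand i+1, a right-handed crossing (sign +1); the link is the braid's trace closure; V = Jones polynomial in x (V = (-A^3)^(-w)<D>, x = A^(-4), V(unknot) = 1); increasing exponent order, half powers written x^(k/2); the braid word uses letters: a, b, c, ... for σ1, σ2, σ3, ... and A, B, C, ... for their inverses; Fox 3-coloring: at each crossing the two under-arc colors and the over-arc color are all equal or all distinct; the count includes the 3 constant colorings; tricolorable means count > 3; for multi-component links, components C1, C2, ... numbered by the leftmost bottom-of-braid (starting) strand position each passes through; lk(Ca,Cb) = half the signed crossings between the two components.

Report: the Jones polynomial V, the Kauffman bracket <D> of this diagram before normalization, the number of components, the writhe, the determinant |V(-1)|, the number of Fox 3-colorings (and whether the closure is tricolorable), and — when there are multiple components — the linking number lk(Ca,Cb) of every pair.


Jones polynomial: V(x) = 1
<D> = -A^3; writhe +1
components 1, writhe +1 (11 crossings)
3-colorings: 3 of 3^11, det 1 — not tricolorable
note: |V(-1)| = 1: so not tricolorable, since 3 does not divide 1


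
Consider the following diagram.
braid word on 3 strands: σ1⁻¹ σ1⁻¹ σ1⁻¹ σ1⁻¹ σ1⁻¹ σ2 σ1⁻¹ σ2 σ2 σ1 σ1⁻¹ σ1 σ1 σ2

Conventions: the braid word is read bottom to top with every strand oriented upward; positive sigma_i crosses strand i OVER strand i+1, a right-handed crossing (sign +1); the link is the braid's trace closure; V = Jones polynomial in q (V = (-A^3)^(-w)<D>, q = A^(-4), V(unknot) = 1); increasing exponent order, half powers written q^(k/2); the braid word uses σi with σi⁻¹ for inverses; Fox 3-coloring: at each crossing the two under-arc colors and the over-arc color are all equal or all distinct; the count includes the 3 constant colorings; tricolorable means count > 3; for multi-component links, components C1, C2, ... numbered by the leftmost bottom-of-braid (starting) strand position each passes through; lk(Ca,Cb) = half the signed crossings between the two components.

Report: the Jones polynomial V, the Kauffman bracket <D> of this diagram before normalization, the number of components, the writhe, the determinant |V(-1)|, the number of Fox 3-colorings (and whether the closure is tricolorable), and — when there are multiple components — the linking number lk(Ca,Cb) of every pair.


V = q^-5 - 2q^-4 + 2q^-3 - 3q^-2 + 4q^-1 - 3 + 4q - 3q^2 + 2q^3 - 2q^4 + q^5
<D> = A^-20 - 2A^-16 + 2A^-12 - 3A^-8 + 4A^-4 - 3 + 4A^4 - 3A^8 + 2A^12 - 2A^16 + A^20 (w = 0)
1 component over 14 crossings, w = 0
27 Fox colorings among 3^14, |V(-1)| = 27: tricolorable
why: |V(-1)| = 27: so tricolorable, since 3 divides 27


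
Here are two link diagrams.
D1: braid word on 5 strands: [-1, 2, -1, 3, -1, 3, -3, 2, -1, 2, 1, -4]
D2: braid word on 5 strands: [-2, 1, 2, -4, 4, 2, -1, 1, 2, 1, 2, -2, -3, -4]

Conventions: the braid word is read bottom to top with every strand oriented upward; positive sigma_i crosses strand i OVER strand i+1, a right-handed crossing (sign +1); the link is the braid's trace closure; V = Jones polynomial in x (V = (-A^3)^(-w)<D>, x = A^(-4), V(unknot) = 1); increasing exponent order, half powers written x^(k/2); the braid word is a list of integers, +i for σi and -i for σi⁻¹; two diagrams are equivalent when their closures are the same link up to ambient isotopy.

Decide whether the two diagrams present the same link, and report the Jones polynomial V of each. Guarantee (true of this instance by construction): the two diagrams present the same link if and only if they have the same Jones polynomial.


same link: no
V(D1) = -x^-3 + 2x^-2 - 2x^-1 + 3 - 2x + 2x^2 - x^3  [12 crossings, <D> = -A^-12 + 2A^-8 - 2A^-4 + 3 - 2A^4 + 2A^8 - A^12, w = 0]
V(D2) = x - x^2 + 2x^3 - x^4 + x^5 - x^6  (w +2, c 14, <D> = -A^-18 + A^-14 - A^-10 + 2A^-6 - A^-2 + A^2)
note: 2 values of V(x) split the 2 diagrams


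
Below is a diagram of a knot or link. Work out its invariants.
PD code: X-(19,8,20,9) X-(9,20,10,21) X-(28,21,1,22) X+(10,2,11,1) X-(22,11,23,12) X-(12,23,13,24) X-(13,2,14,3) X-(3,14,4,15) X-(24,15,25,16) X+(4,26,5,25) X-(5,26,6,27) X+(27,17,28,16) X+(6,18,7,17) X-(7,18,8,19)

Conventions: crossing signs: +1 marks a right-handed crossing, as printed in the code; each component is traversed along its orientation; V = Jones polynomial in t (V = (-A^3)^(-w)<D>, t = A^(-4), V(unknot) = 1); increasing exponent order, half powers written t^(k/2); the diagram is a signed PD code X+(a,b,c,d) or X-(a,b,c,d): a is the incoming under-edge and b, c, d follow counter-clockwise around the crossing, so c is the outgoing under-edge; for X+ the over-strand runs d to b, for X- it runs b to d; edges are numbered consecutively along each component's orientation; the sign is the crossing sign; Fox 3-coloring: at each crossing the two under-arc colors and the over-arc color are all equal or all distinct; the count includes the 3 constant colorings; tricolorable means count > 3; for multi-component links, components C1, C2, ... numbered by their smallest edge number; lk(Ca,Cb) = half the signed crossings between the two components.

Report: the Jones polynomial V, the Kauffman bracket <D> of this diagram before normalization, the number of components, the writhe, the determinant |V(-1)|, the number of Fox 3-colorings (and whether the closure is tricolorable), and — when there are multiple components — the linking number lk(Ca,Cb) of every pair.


V = -t^-9 + 2t^-8 - 3t^-7 + 3t^-6 - 3t^-5 + 3t^-4 - t^-3 + t^-2
<D> = A^-10 - A^-6 + 3A^-2 - 3A^2 + 3A^6 - 3A^10 + 2A^14 - A^18 (w = -6)
1 component over 14 crossings, w = -6
3 Fox colorings among 3^14, |V(-1)| = 17: not tricolorable
why: det 17 = |V(-1)|; not divisible by 3, so not tricolorable


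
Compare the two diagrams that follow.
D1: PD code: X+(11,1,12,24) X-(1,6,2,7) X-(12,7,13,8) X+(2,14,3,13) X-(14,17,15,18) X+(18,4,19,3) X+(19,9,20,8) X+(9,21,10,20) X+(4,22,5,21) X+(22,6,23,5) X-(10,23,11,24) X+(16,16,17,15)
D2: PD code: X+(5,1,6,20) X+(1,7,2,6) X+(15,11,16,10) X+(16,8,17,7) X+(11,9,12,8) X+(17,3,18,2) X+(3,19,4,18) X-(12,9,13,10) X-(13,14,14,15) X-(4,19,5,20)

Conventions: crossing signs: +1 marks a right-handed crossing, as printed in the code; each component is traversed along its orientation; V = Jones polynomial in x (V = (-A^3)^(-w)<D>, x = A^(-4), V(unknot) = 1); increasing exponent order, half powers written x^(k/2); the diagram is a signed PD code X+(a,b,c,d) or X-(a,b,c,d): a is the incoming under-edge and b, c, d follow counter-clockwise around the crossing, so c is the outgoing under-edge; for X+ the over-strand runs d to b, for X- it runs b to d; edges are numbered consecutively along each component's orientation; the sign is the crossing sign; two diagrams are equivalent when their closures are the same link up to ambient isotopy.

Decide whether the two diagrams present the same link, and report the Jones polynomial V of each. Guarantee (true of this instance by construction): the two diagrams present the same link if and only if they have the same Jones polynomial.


same link: no
V(D1) = x - x^2 + 2x^3 - x^4 + x^5 - x^6  [12 crossings, <D> = -A^-12 + A^-8 - A^-4 + 2 - A^4 + A^8, w = +4]
D2 (bracket -A^-4 + 1 + A^8; 10 crossings at w = +4): V = x + x^3 - x^4
note: 2 values of V(x) split the 2 diagrams


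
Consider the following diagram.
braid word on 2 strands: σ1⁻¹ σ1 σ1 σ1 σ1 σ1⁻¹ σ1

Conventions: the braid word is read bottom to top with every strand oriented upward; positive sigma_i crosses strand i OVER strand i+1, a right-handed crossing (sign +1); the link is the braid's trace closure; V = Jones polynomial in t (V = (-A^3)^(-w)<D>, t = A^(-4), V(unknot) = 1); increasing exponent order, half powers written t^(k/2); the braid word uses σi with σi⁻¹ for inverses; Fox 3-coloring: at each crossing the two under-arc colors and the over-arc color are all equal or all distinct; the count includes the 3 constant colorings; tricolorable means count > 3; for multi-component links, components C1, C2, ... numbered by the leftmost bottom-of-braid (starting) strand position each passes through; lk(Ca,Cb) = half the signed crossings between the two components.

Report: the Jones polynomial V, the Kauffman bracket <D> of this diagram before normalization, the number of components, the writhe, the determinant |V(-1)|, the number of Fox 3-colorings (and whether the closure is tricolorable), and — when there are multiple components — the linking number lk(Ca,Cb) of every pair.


Jones polynomial: V(t) = t + t^3 - t^4
<D> = A^-7 - A^-3 - A^5; writhe +3
components 1, writhe +3 (7 crossings)
3-colorings: 9 of 3^7, det 3 — tricolorable
note: w = +3 shifts under R1 moves; the (-A^3)^(-3) factor cancels that in V
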